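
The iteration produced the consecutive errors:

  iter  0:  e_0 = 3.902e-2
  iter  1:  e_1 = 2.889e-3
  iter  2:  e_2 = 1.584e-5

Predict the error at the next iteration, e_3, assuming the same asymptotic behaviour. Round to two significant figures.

First estimate the order: p ≈ ln(e_2/e_1) / ln(e_1/e_0) = ln(1.584e-5/2.889e-3)/ln(2.889e-3/3.902e-2) = ln(0.00548287)/ln(0.074039) ≈ 1.9999.
Then e_3 ≈ e_2·(e_2/e_1)^p = 1.584e-5·(0.00548287)^1.9999 = 1.584e-5·3.00775e-05 ≈ 4.764e-10.

4.8e-10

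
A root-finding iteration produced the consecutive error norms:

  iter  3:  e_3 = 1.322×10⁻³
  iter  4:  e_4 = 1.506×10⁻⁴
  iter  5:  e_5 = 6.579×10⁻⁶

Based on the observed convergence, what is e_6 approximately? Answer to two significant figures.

First estimate the order: p ≈ ln(e_5/e_4) / ln(e_4/e_3) = ln(6.579×10⁻⁶/1.506×10⁻⁴)/ln(1.506×10⁻⁴/1.322×10⁻³) = ln(0.0436853)/ln(0.113918) ≈ 1.4412.
Then e_6 ≈ e_5·(e_5/e_4)^p = 6.579×10⁻⁶·(0.0436853)^1.4412 = 6.579×10⁻⁶·0.0109762 ≈ 7.221e-08.

7.2e-8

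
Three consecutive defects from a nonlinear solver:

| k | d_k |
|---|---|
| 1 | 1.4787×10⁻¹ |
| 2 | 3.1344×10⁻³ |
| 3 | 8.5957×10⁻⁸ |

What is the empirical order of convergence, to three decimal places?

p ≈ ln(d_3/d_2) / ln(d_2/d_1)
  = ln(8.5957×10⁻⁸/3.1344×10⁻³) / ln(3.1344×10⁻³/1.4787×10⁻¹)
  = ln(2.74237e-05) / ln(0.021197)
  = -10.504103 / -3.853896 ≈ 2.725580

2.726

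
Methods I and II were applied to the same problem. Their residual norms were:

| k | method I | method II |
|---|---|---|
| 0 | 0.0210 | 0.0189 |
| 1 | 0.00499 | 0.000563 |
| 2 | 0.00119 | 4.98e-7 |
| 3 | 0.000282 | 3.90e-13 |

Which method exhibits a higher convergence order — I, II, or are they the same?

Method I: p ≈ ln(0.000282/0.00119)/ln(0.00119/0.00499) ≈ 1.00.
Method II: p ≈ ln(3.90e-13/4.98e-7)/ln(4.98e-7/0.000563) ≈ 2.00.
Method II has the higher order (≈2.0 vs ≈1.0).

II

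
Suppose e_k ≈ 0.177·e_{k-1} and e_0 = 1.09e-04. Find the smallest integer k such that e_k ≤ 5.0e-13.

12

After k steps, e_k ≈ 1.09e-04·0.177^k.
Need 0.177^k ≤ 5.0e-13/1.09e-04 = 4.58716e-09.
k ≥ ln(4.58716e-09)/ln(0.177) = -19.2000/-1.73161 = 11.088.
Smallest integer k = 12.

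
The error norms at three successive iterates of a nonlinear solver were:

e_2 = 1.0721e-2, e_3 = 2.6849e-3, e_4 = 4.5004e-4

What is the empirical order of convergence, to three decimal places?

1.290

p ≈ ln(e_4/e_3) / ln(e_3/e_2)
  = ln(4.5004e-4/2.6849e-3) / ln(2.6849e-3/1.0721e-2)
  = ln(0.167619) / ln(0.250434)
  = -1.786062 / -1.384560 ≈ 1.289985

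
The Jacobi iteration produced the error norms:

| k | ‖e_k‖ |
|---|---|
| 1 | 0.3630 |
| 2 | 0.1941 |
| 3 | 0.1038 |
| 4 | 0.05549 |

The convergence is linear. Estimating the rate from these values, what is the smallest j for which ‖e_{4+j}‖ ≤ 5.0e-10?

30

Rate ρ ≈ ‖e_4‖/‖e_3‖ = 0.05549/0.1038 = 0.5346.
After j more steps, ‖e_{4+j}‖ ≈ 0.05549·ρ^j; need ρ^j ≤ 5.0e-10/0.05549 = 9.01063e-09.
j ≥ ln(9.01063e-09)/ln(0.5346) = -18.5249/-0.62624 = 29.581.
So 30 more iterations are needed.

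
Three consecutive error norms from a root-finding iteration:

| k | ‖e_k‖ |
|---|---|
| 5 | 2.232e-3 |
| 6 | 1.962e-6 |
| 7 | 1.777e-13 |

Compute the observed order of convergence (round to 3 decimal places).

p ≈ ln(‖e_7‖/‖e_6‖) / ln(‖e_6‖/‖e_5‖)
  = ln(1.777e-13/1.962e-6) / ln(1.962e-6/2.232e-3)
  = ln(9.05708e-08) / ln(0.000879032)
  = -16.217134 / -7.036689 ≈ 2.304654

2.305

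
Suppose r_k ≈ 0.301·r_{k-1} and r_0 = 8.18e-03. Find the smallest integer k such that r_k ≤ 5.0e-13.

After k steps, r_k ≈ 8.18e-03·0.301^k.
Need 0.301^k ≤ 5.0e-13/8.18e-03 = 6.11247e-11.
k ≥ ln(6.11247e-11)/ln(0.301) = -23.5181/-1.20065 = 19.588.
Smallest integer k = 20.

20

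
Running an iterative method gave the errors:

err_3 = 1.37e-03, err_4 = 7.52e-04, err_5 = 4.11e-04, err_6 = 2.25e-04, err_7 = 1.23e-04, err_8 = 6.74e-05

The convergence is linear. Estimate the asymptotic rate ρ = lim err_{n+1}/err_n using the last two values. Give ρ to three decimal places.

ρ ≈ err_8/err_7 = 6.74e-05/1.23e-04 = 0.54797

0.548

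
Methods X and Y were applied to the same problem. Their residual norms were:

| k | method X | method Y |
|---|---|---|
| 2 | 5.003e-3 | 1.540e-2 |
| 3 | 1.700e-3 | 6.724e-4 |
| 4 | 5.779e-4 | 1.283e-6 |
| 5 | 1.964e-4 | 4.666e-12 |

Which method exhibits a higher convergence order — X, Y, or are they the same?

Method X: p ≈ ln(1.964e-4/5.779e-4)/ln(5.779e-4/1.700e-3) ≈ 1.00.
Method Y: p ≈ ln(4.666e-12/1.283e-6)/ln(1.283e-6/6.724e-4) ≈ 2.00.
Method Y has the higher order (≈2.0 vs ≈1.0).

Y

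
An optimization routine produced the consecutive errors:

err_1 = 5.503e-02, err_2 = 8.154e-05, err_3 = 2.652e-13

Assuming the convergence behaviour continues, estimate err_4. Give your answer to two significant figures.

9.1e-39

First estimate the order: p ≈ ln(err_3/err_2) / ln(err_2/err_1) = ln(2.652e-13/8.154e-05)/ln(8.154e-05/5.503e-02) = ln(3.25239e-09)/ln(0.00148174) ≈ 3.0000.
Then err_4 ≈ err_3·(err_3/err_2)^p = 2.652e-13·(3.25239e-09)^3.0000 = 2.652e-13·3.44039e-26 ≈ 9.124e-39.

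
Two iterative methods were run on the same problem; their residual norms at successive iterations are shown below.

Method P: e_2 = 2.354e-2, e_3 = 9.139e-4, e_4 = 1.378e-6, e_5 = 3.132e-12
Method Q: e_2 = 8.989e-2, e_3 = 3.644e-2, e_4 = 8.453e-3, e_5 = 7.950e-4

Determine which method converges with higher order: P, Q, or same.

Method P: p ≈ ln(3.132e-12/1.378e-6)/ln(1.378e-6/9.139e-4) ≈ 2.00.
Method Q: p ≈ ln(7.950e-4/8.453e-3)/ln(8.453e-3/3.644e-2) ≈ 1.62.
Method P has the higher order (≈2.0 vs ≈1.6).

P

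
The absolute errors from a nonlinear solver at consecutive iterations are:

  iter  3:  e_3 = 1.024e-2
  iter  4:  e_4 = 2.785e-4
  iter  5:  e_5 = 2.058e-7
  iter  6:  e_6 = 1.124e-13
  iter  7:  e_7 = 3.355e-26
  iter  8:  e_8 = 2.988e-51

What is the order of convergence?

Consecutive ratios: e_8/e_7 = 2.988e-51/3.355e-26 = 8.90611e-26, e_7/e_6 = 3.355e-26/1.124e-13 = 2.98488e-13.
p ≈ ln(8.90611e-26)/ln(2.98488e-13) = -57.6805/-28.8400 ≈ 2.00.
So the convergence is quadratic (order 2).

2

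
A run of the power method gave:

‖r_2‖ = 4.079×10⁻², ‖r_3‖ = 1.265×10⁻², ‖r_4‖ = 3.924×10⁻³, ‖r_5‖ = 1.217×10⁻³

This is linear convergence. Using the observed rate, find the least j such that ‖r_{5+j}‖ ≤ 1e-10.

Rate ρ ≈ ‖r_5‖/‖r_4‖ = 1.217×10⁻³/3.924×10⁻³ = 0.3101.
After j more steps, ‖r_{5+j}‖ ≈ 1.217×10⁻³·ρ^j; need ρ^j ≤ 1e-10/1.217×10⁻³ = 8.21693e-08.
j ≥ ln(8.21693e-08)/ln(0.3101) = -16.3145/-1.17086 = 13.934.
So 14 more iterations are needed.

14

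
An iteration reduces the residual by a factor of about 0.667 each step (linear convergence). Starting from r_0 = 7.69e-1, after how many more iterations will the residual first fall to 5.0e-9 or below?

After k steps, r_k ≈ 7.69e-1·0.667^k.
Need 0.667^k ≤ 5.0e-9/7.69e-1 = 6.50195e-09.
k ≥ ln(6.50195e-09)/ln(0.667) = -18.8512/-0.40497 = 46.550.
Smallest integer k = 47.

47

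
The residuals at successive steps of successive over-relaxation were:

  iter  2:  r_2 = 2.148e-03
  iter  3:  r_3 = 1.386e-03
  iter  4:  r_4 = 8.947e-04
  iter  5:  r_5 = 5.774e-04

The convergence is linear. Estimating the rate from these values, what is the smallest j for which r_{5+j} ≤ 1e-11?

41

Rate ρ ≈ r_5/r_4 = 5.774e-04/8.947e-04 = 0.6454.
After j more steps, r_{5+j} ≈ 5.774e-04·ρ^j; need ρ^j ≤ 1e-11/5.774e-04 = 1.7319e-08.
j ≥ ln(1.7319e-08)/ln(0.6454) = -17.8715/-0.43788 = 40.814.
So 41 more iterations are needed.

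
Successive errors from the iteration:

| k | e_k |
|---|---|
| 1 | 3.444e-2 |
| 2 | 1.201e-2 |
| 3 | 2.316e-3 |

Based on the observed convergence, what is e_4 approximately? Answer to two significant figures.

1.8e-4

First estimate the order: p ≈ ln(e_3/e_2) / ln(e_2/e_1) = ln(2.316e-3/1.201e-2)/ln(1.201e-2/3.444e-2) = ln(0.192839)/ln(0.348722) ≈ 1.5623.
Then e_4 ≈ e_3·(e_3/e_2)^p = 2.316e-3·(0.192839)^1.5623 = 2.316e-3·0.0764293 ≈ 0.000177.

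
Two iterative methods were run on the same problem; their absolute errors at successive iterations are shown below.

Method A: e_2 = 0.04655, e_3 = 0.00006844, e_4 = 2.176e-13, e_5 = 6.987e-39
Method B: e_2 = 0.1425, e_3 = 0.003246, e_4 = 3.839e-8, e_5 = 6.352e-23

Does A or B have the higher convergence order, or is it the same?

Method A: p ≈ ln(6.987e-39/2.176e-13)/ln(2.176e-13/0.00006844) ≈ 3.00.
Method B: p ≈ ln(6.352e-23/3.839e-8)/ln(3.839e-8/0.003246) ≈ 3.00.
Both orders ≈ 3.0 — effectively the same.

same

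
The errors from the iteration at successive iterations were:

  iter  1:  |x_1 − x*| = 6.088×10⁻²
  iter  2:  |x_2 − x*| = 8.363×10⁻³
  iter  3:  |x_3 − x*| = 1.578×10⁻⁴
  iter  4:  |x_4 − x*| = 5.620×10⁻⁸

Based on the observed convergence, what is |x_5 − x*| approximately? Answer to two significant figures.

First estimate the order: p ≈ ln(|x_4 − x*|/|x_3 − x*|) / ln(|x_3 − x*|/|x_2 − x*|) = ln(5.620×10⁻⁸/1.578×10⁻⁴)/ln(1.578×10⁻⁴/8.363×10⁻³) = ln(0.000356147)/ln(0.0188688) ≈ 1.9999.
Then |x_5 − x*| ≈ |x_4 − x*|·(|x_4 − x*|/|x_3 − x*|)^p = 5.620×10⁻⁸·(0.000356147)^1.9999 = 5.620×10⁻⁸·1.26941e-07 ≈ 7.134e-15.

7.1e-15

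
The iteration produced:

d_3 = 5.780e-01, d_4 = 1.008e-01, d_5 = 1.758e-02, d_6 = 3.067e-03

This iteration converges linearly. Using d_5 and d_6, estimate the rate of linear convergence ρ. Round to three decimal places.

0.174

ρ ≈ d_6/d_5 = 3.067e-03/1.758e-02 = 0.17446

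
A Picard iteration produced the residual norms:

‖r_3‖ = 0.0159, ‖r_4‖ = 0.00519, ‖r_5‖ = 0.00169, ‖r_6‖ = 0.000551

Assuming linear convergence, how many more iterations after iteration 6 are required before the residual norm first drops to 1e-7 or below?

8

Rate ρ ≈ ‖r_6‖/‖r_5‖ = 0.000551/0.00169 = 0.3260.
After j more steps, ‖r_{6+j}‖ ≈ 0.000551·ρ^j; need ρ^j ≤ 1e-7/0.000551 = 0.000181488.
j ≥ ln(0.000181488)/ln(0.3260) = -8.6143/-1.12086 = 7.685.
So 8 more iterations are needed.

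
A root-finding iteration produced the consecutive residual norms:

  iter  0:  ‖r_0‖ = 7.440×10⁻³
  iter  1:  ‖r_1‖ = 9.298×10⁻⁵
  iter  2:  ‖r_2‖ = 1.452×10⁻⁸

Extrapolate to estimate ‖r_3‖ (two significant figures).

First estimate the order: p ≈ ln(‖r_2‖/‖r_1‖) / ln(‖r_1‖/‖r_0‖) = ln(1.452×10⁻⁸/9.298×10⁻⁵)/ln(9.298×10⁻⁵/7.440×10⁻³) = ln(0.000156163)/ln(0.0124973) ≈ 2.0000.
Then ‖r_3‖ ≈ ‖r_2‖·(‖r_2‖/‖r_1‖)^p = 1.452×10⁻⁸·(0.000156163)^2.0000 = 1.452×10⁻⁸·2.43869e-08 ≈ 3.541e-16.

3.5e-16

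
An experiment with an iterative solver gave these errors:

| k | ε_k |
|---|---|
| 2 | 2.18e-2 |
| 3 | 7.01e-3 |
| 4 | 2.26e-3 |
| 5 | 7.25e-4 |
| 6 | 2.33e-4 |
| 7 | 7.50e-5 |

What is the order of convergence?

1

Consecutive ratios: ε_7/ε_6 = 7.50e-5/2.33e-4 = 0.321888, ε_6/ε_5 = 2.33e-4/7.25e-4 = 0.321379.
p ≈ ln(0.321888)/ln(0.321379) = -1.1336/-1.1351 ≈ 1.00.
So the convergence is linear (order 1).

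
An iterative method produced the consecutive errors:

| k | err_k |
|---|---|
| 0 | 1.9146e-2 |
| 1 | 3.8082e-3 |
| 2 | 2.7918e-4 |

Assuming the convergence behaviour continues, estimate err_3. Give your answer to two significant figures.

First estimate the order: p ≈ ln(err_2/err_1) / ln(err_1/err_0) = ln(2.7918e-4/3.8082e-3)/ln(3.8082e-3/1.9146e-2) = ln(0.0733102)/ln(0.198903) ≈ 1.6181.
Then err_3 ≈ err_2·(err_2/err_1)^p = 2.7918e-4·(0.0733102)^1.6181 = 2.7918e-4·0.0145788 ≈ 4.07e-06.

4.1e-6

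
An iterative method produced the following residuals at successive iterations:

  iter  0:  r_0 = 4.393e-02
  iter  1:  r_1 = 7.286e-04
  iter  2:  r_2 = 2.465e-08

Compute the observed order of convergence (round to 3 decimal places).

p ≈ ln(r_2/r_1) / ln(r_1/r_0)
  = ln(2.465e-08/7.286e-04) / ln(7.286e-04/4.393e-02)
  = ln(3.3832e-05) / ln(0.0165855)
  = -10.294103 / -4.099226 ≈ 2.511231

2.511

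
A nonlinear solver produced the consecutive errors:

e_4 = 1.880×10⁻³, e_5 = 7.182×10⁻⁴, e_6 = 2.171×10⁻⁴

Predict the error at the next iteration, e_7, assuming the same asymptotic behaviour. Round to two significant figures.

4.9e-5

First estimate the order: p ≈ ln(e_6/e_5) / ln(e_5/e_4) = ln(2.171×10⁻⁴/7.182×10⁻⁴)/ln(7.182×10⁻⁴/1.880×10⁻³) = ln(0.302283)/ln(0.382021) ≈ 1.2433.
Then e_7 ≈ e_6·(e_6/e_5)^p = 2.171×10⁻⁴·(0.302283)^1.2433 = 2.171×10⁻⁴·0.225943 ≈ 4.905e-05.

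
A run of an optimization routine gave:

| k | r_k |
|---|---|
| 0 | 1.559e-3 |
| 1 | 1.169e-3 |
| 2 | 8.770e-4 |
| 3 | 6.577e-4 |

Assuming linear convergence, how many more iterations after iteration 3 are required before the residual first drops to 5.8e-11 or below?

57

Rate ρ ≈ r_3/r_2 = 6.577e-4/8.770e-4 = 0.7499.
After j more steps, r_{3+j} ≈ 6.577e-4·ρ^j; need ρ^j ≤ 5.8e-11/6.577e-4 = 8.81861e-08.
j ≥ ln(8.81861e-08)/ln(0.7499) = -16.2438/-0.28782 = 56.437.
So 57 more iterations are needed.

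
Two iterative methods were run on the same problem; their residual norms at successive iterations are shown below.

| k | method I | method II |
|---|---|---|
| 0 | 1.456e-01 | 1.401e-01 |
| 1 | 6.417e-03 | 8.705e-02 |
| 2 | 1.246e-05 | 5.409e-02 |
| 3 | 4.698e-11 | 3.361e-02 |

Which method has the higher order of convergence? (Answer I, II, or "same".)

Method I: p ≈ ln(4.698e-11/1.246e-05)/ln(1.246e-05/6.417e-03) ≈ 2.00.
Method II: p ≈ ln(3.361e-02/5.409e-02)/ln(5.409e-02/8.705e-02) ≈ 1.00.
Method I has the higher order (≈2.0 vs ≈1.0).

I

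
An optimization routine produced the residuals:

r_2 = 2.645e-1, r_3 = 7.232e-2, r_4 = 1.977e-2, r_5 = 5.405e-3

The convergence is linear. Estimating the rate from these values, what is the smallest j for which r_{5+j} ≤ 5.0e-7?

8

Rate ρ ≈ r_5/r_4 = 5.405e-3/1.977e-2 = 0.2734.
After j more steps, r_{5+j} ≈ 5.405e-3·ρ^j; need ρ^j ≤ 5.0e-7/5.405e-3 = 9.25069e-05.
j ≥ ln(9.25069e-05)/ln(0.2734) = -9.2882/-1.29682 = 7.162.
So 8 more iterations are needed.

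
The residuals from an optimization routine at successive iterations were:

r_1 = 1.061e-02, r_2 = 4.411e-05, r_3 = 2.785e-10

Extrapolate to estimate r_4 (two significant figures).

First estimate the order: p ≈ ln(r_3/r_2) / ln(r_2/r_1) = ln(2.785e-10/4.411e-05)/ln(4.411e-05/1.061e-02) = ln(6.31376e-06)/ln(0.0041574) ≈ 2.1837.
Then r_4 ≈ r_3·(r_3/r_2)^p = 2.785e-10·(6.31376e-06)^2.1837 = 2.785e-10·4.41966e-12 ≈ 1.231e-21.

1.2e-21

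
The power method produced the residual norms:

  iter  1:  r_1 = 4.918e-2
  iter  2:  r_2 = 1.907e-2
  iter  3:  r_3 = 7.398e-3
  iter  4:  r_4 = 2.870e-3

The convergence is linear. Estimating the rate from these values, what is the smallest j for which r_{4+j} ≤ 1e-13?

Rate ρ ≈ r_4/r_3 = 2.870e-3/7.398e-3 = 0.3879.
After j more steps, r_{4+j} ≈ 2.870e-3·ρ^j; need ρ^j ≤ 1e-13/2.870e-3 = 3.48432e-11.
j ≥ ln(3.48432e-11)/ln(0.3879) = -24.0802/-0.94701 = 25.428.
So 26 more iterations are needed.

26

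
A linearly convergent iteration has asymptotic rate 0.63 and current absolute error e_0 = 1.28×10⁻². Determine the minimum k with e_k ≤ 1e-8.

31

After k steps, e_k ≈ 1.28×10⁻²·0.63^k.
Need 0.63^k ≤ 1e-8/1.28×10⁻² = 7.8125e-07.
k ≥ ln(7.8125e-07)/ln(0.63) = -14.0624/-0.46204 = 30.435.
Smallest integer k = 31.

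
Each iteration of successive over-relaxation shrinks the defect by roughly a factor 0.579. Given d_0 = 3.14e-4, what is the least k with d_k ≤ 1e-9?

24

After k steps, d_k ≈ 3.14e-4·0.579^k.
Need 0.579^k ≤ 1e-9/3.14e-4 = 3.18471e-06.
k ≥ ln(3.18471e-06)/ln(0.579) = -12.6571/-0.54645 = 23.162.
Smallest integer k = 24.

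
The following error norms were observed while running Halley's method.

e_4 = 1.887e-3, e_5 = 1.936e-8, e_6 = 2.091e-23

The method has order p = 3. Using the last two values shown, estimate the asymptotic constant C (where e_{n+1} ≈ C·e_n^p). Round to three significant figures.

2.88

C ≈ e_6 / e_5^3
  = 2.091e-23 / (1.936e-8)^3
  = 2.091e-23 / 7.25631e-24 ≈ 2.8816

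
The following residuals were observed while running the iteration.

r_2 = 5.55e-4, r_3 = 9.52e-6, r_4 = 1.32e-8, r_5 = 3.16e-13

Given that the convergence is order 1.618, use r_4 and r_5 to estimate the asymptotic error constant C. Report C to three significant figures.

C ≈ r_5 / r_4^1.618
  = 3.16e-13 / (1.32e-8)^1.618
  = 3.16e-13 / 1.78274e-13 ≈ 1.7725

1.77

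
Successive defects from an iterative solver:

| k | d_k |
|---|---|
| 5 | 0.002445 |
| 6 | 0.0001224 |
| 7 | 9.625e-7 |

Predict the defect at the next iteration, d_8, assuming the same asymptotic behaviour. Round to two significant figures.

First estimate the order: p ≈ ln(d_7/d_6) / ln(d_6/d_5) = ln(9.625e-7/0.0001224)/ln(0.0001224/0.002445) = ln(0.00786356)/ln(0.0500613) ≈ 1.6181.
Then d_8 ≈ d_7·(d_7/d_6)^p = 9.625e-7·(0.00786356)^1.6181 = 9.625e-7·0.000393461 ≈ 3.787e-10.

3.8e-10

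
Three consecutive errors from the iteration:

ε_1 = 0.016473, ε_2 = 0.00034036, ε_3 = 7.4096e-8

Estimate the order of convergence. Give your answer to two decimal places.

2.17

p ≈ ln(ε_3/ε_2) / ln(ε_2/ε_1)
  = ln(7.4096e-8/0.00034036) / ln(0.00034036/0.016473)
  = ln(0.000217699) / ln(0.0206617)
  = -8.43240 / -3.87947 ≈ 2.17360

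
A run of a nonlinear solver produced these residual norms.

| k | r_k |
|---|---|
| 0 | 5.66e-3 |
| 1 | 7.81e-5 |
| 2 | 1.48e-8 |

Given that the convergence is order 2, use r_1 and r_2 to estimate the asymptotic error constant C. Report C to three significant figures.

C ≈ r_2 / r_1^2
  = 1.48e-8 / (7.81e-5)^2
  = 1.48e-8 / 6.09961e-09 ≈ 2.4264

2.43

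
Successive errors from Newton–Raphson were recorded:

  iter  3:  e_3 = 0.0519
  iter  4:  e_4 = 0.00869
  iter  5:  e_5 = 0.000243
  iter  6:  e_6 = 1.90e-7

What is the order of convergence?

2

Consecutive ratios: e_6/e_5 = 1.90e-7/0.000243 = 0.000781893, e_5/e_4 = 0.000243/0.00869 = 0.0279632.
p ≈ ln(0.000781893)/ln(0.0279632) = -7.1538/-3.5769 ≈ 2.00.
So the convergence is quadratic (order 2).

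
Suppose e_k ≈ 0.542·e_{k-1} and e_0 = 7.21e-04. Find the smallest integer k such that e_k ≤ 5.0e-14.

After k steps, e_k ≈ 7.21e-04·0.542^k.
Need 0.542^k ≤ 5.0e-14/7.21e-04 = 6.93481e-11.
k ≥ ln(6.93481e-11)/ln(0.542) = -23.3919/-0.61249 = 38.191.
Smallest integer k = 39.

39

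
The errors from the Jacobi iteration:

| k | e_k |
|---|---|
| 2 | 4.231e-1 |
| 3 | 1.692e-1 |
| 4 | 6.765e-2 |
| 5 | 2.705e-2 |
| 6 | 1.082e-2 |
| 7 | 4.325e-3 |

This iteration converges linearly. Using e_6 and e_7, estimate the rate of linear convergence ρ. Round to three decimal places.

ρ ≈ e_7/e_6 = 4.325e-3/1.082e-2 = 0.39972

0.400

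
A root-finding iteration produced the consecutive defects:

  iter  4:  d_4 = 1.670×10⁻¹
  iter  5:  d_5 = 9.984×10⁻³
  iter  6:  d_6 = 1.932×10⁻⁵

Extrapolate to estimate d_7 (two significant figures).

1.9e-11

First estimate the order: p ≈ ln(d_6/d_5) / ln(d_5/d_4) = ln(1.932×10⁻⁵/9.984×10⁻³)/ln(9.984×10⁻³/1.670×10⁻¹) = ln(0.0019351)/ln(0.0597844) ≈ 2.2178.
Then d_7 ≈ d_6·(d_6/d_5)^p = 1.932×10⁻⁵·(0.0019351)^2.2178 = 1.932×10⁻⁵·9.60397e-07 ≈ 1.855e-11.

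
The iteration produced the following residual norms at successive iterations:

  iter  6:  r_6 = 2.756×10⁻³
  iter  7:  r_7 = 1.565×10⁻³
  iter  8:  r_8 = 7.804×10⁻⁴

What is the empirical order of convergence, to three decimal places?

1.230

p ≈ ln(r_8/r_7) / ln(r_7/r_6)
  = ln(7.804×10⁻⁴/1.565×10⁻³) / ln(1.565×10⁻³/2.756×10⁻³)
  = ln(0.498658) / ln(0.567852)
  = -0.695835 / -0.565894 ≈ 1.229621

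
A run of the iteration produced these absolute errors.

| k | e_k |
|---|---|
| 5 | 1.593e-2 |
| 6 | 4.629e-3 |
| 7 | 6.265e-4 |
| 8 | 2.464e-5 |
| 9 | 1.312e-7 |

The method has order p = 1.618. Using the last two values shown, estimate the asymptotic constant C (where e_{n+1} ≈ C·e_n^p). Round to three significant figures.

3.75

C ≈ e_9 / e_8^1.618
  = 1.312e-7 / (2.464e-5)^1.618
  = 1.312e-7 / 3.49683e-08 ≈ 3.752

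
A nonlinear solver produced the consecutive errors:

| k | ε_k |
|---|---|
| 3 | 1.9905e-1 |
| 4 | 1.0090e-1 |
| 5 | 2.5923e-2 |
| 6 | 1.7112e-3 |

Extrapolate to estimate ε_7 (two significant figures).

7.5e-6

First estimate the order: p ≈ ln(ε_6/ε_5) / ln(ε_5/ε_4) = ln(1.7112e-3/2.5923e-2)/ln(2.5923e-2/1.0090e-1) = ln(0.0660109)/ln(0.256918) ≈ 2.0000.
Then ε_7 ≈ ε_6·(ε_6/ε_5)^p = 1.7112e-3·(0.0660109)^2.0000 = 1.7112e-3·0.00435744 ≈ 7.456e-06.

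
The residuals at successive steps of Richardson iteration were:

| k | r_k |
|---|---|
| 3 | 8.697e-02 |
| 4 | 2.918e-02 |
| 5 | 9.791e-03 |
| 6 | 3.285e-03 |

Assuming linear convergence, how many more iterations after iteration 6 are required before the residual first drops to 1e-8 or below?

Rate ρ ≈ r_6/r_5 = 3.285e-03/9.791e-03 = 0.3355.
After j more steps, r_{6+j} ≈ 3.285e-03·ρ^j; need ρ^j ≤ 1e-8/3.285e-03 = 3.04414e-06.
j ≥ ln(3.04414e-06)/ln(0.3355) = -12.7023/-1.09213 = 11.631.
So 12 more iterations are needed.

12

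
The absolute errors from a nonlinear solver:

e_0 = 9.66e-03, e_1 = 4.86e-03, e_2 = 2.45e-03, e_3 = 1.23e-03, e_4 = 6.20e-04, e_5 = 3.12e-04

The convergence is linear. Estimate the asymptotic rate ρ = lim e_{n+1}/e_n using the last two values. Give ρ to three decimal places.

ρ ≈ e_5/e_4 = 3.12e-04/6.20e-04 = 0.50323

0.503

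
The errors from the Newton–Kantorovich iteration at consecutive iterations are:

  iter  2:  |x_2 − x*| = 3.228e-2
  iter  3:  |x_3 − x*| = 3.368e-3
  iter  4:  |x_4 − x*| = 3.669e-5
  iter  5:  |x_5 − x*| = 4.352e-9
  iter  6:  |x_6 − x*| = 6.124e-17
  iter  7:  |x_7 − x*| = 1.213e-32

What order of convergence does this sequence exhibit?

Consecutive ratios: |x_7 − x*|/|x_6 − x*| = 1.213e-32/6.124e-17 = 1.98073e-16, |x_6 − x*|/|x_5 − x*| = 6.124e-17/4.352e-9 = 1.40717e-08.
p ≈ ln(1.98073e-16)/ln(1.40717e-08) = -36.1579/-18.0791 ≈ 2.00.
So the convergence is quadratic (order 2).

2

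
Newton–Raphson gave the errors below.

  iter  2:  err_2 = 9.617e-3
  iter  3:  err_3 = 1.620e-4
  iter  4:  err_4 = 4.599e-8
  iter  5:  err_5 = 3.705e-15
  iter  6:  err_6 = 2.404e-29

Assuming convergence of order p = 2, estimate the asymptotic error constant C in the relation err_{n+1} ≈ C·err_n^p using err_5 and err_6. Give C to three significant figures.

C ≈ err_6 / err_5^2
  = 2.404e-29 / (3.705e-15)^2
  = 2.404e-29 / 1.3727e-29 ≈ 1.7513

1.75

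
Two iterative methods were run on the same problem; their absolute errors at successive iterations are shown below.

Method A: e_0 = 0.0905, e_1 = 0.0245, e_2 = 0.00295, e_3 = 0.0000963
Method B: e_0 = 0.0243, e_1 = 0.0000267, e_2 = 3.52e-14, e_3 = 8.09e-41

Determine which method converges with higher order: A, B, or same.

B

Method A: p ≈ ln(0.0000963/0.00295)/ln(0.00295/0.0245) ≈ 1.62.
Method B: p ≈ ln(8.09e-41/3.52e-14)/ln(3.52e-14/0.0000267) ≈ 3.00.
Method B has the higher order (≈3.0 vs ≈1.6).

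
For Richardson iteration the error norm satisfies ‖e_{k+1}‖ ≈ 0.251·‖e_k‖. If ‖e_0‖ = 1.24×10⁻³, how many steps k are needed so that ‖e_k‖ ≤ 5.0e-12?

After k steps, ‖e_k‖ ≈ 1.24×10⁻³·0.251^k.
Need 0.251^k ≤ 5.0e-12/1.24×10⁻³ = 4.03226e-09.
k ≥ ln(4.03226e-09)/ln(0.251) = -19.3289/-1.38230 = 13.983.
Smallest integer k = 14.

14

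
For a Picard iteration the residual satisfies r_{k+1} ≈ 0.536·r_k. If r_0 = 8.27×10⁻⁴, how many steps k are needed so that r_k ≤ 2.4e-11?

28

After k steps, r_k ≈ 8.27×10⁻⁴·0.536^k.
Need 0.536^k ≤ 2.4e-11/8.27×10⁻⁴ = 2.90206e-08.
k ≥ ln(2.90206e-08)/ln(0.536) = -17.3553/-0.62362 = 27.830.
Smallest integer k = 28.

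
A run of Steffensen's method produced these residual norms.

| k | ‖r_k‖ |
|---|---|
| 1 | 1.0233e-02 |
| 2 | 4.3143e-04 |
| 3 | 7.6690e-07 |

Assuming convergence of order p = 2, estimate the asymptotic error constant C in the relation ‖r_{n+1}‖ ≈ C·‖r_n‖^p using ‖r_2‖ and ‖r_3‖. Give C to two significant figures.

4.1

C ≈ ‖r_3‖ / ‖r_2‖^2
  = 7.6690e-07 / (4.3143e-04)^2
  = 7.6690e-07 / 1.86132e-07 ≈ 4.1202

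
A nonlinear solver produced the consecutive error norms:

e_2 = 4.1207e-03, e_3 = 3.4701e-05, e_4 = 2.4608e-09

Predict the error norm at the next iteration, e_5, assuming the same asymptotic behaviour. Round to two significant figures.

First estimate the order: p ≈ ln(e_4/e_3) / ln(e_3/e_2) = ln(2.4608e-09/3.4701e-05)/ln(3.4701e-05/4.1207e-03) = ln(7.09144e-05)/ln(0.00842114) ≈ 2.0000.
Then e_5 ≈ e_4·(e_4/e_3)^p = 2.4608e-09·(7.09144e-05)^2.0000 = 2.4608e-09·5.02885e-09 ≈ 1.237e-17.

1.2e-17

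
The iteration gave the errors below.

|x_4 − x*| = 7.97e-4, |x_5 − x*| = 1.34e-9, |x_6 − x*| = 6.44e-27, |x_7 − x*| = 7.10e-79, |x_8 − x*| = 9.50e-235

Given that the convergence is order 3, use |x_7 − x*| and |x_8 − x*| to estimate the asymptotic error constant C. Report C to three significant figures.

2.65

C ≈ |x_8 − x*| / |x_7 − x*|^3
  = 9.50e-235 / (7.10e-79)^3
  = 9.50e-235 / 3.57911e-235 ≈ 2.6543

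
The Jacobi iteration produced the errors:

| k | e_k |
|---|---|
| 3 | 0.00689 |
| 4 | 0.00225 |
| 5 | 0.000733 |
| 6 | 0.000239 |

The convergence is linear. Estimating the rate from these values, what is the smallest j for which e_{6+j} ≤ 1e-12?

18

Rate ρ ≈ e_6/e_5 = 0.000239/0.000733 = 0.3261.
After j more steps, e_{6+j} ≈ 0.000239·ρ^j; need ρ^j ≤ 1e-12/0.000239 = 4.1841e-09.
j ≥ ln(4.1841e-09)/ln(0.3261) = -19.2920/-1.12055 = 17.217.
So 18 more iterations are needed.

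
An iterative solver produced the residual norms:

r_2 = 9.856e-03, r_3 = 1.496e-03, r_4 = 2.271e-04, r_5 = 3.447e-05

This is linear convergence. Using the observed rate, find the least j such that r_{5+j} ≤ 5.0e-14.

Rate ρ ≈ r_5/r_4 = 3.447e-05/2.271e-04 = 0.1518.
After j more steps, r_{5+j} ≈ 3.447e-05·ρ^j; need ρ^j ≤ 5.0e-14/3.447e-05 = 1.45054e-09.
j ≥ ln(1.45054e-09)/ln(0.1518) = -20.3513/-1.88519 = 10.795.
So 11 more iterations are needed.

11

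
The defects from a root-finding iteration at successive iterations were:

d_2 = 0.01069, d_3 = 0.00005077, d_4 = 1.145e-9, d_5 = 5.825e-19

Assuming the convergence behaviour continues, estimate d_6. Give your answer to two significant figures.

1.5e-37

First estimate the order: p ≈ ln(d_5/d_4) / ln(d_4/d_3) = ln(5.825e-19/1.145e-9)/ln(1.145e-9/0.00005077) = ln(5.08734e-10)/ln(2.25527e-05) ≈ 2.0000.
Then d_6 ≈ d_5·(d_5/d_4)^p = 5.825e-19·(5.08734e-10)^2.0000 = 5.825e-19·2.5881e-19 ≈ 1.508e-37.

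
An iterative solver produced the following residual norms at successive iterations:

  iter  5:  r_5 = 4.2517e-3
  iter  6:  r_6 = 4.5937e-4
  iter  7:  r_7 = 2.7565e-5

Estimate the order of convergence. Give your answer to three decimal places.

p ≈ ln(r_7/r_6) / ln(r_6/r_5)
  = ln(2.7565e-5/4.5937e-4) / ln(4.5937e-4/4.2517e-3)
  = ln(0.0600061) / ln(0.108044)
  = -2.813309 / -2.225217 ≈ 1.264285

1.264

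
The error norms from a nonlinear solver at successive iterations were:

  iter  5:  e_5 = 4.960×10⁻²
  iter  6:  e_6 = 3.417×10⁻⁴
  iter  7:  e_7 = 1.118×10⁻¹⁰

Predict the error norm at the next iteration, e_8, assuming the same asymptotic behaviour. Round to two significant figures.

3.9e-30

First estimate the order: p ≈ ln(e_7/e_6) / ln(e_6/e_5) = ln(1.118×10⁻¹⁰/3.417×10⁻⁴)/ln(3.417×10⁻⁴/4.960×10⁻²) = ln(3.27188e-07)/ln(0.00688911) ≈ 2.9999.
Then e_8 ≈ e_7·(e_7/e_6)^p = 1.118×10⁻¹⁰·(3.27188e-07)^2.9999 = 1.118×10⁻¹⁰·3.50785e-20 ≈ 3.922e-30.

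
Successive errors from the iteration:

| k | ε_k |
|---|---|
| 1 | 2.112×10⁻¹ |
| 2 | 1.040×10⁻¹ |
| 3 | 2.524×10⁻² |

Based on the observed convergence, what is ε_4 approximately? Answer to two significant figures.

1.5e-3

First estimate the order: p ≈ ln(ε_3/ε_2) / ln(ε_2/ε_1) = ln(2.524×10⁻²/1.040×10⁻¹)/ln(1.040×10⁻¹/2.112×10⁻¹) = ln(0.242692)/ln(0.492424) ≈ 1.9988.
Then ε_4 ≈ ε_3·(ε_3/ε_2)^p = 2.524×10⁻²·(0.242692)^1.9988 = 2.524×10⁻²·0.0589996 ≈ 0.001489.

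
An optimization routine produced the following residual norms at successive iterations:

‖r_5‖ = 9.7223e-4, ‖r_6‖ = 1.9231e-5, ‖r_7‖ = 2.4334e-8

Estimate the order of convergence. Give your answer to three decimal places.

p ≈ ln(‖r_7‖/‖r_6‖) / ln(‖r_6‖/‖r_5‖)
  = ln(2.4334e-8/1.9231e-5) / ln(1.9231e-5/9.7223e-4)
  = ln(0.00126535) / ln(0.0197803)
  = -6.672407 / -3.923069 ≈ 1.700813

1.701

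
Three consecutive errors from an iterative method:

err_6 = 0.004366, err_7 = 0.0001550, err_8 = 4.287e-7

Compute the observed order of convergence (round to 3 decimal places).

p ≈ ln(err_8/err_7) / ln(err_7/err_6)
  = ln(4.287e-7/0.0001550) / ln(0.0001550/0.004366)
  = ln(0.00276581) / ln(0.0355016)
  = -5.890422 / -3.338178 ≈ 1.764562

1.765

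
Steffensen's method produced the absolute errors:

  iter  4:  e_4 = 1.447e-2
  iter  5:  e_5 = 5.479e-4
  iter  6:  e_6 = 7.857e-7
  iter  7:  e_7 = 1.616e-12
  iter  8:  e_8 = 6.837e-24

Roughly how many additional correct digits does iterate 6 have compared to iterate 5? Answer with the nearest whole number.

3

Digits gained ≈ log₁₀(e_5/e_6) = log₁₀(5.479e-4/7.857e-7) = log₁₀(697.34) ≈ 2.843.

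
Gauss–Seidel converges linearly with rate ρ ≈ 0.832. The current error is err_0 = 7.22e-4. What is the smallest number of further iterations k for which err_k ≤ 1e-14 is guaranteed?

136

After k steps, err_k ≈ 7.22e-4·0.832^k.
Need 0.832^k ≤ 1e-14/7.22e-4 = 1.38504e-11.
k ≥ ln(1.38504e-11)/ln(0.832) = -25.0027/-0.18392 = 135.943.
Smallest integer k = 136.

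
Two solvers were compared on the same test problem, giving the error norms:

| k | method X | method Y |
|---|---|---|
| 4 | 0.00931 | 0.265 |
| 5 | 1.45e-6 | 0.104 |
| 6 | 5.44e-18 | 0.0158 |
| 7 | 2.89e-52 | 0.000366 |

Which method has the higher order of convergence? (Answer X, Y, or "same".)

X

Method X: p ≈ ln(2.89e-52/5.44e-18)/ln(5.44e-18/1.45e-6) ≈ 3.00.
Method Y: p ≈ ln(0.000366/0.0158)/ln(0.0158/0.104) ≈ 2.00.
Method X has the higher order (≈3.0 vs ≈2.0).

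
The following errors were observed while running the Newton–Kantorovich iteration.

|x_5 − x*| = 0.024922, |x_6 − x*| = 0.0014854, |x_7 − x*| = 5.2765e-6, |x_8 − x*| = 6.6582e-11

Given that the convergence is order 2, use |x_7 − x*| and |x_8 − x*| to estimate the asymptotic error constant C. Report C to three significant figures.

2.39

C ≈ |x_8 − x*| / |x_7 − x*|^2
  = 6.6582e-11 / (5.2765e-6)^2
  = 6.6582e-11 / 2.78415e-11 ≈ 2.3915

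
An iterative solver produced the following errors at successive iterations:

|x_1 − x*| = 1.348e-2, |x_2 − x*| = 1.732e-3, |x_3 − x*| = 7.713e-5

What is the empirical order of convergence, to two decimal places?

p ≈ ln(|x_3 − x*|/|x_2 − x*|) / ln(|x_2 − x*|/|x_1 − x*|)
  = ln(7.713e-5/1.732e-3) / ln(1.732e-3/1.348e-2)
  = ln(0.0445323) / ln(0.128487)
  = -3.11154 / -2.05193 ≈ 1.51640

1.52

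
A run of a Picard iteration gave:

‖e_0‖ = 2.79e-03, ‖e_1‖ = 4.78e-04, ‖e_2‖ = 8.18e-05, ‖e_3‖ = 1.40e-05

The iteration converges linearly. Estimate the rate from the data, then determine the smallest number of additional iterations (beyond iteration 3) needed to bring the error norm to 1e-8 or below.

Rate ρ ≈ ‖e_3‖/‖e_2‖ = 1.40e-05/8.18e-05 = 0.1711.
After j more steps, ‖e_{3+j}‖ ≈ 1.40e-05·ρ^j; need ρ^j ≤ 1e-8/1.40e-05 = 0.000714286.
j ≥ ln(0.000714286)/ln(0.1711) = -7.2442/-1.76551 = 4.103.
So 5 more iterations are needed.

5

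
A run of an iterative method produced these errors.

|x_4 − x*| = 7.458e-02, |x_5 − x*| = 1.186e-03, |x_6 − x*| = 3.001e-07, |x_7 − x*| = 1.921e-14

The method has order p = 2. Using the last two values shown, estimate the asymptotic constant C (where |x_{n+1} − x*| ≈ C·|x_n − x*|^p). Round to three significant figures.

0.213

C ≈ |x_7 − x*| / |x_6 − x*|^2
  = 1.921e-14 / (3.001e-07)^2
  = 1.921e-14 / 9.006e-14 ≈ 0.2133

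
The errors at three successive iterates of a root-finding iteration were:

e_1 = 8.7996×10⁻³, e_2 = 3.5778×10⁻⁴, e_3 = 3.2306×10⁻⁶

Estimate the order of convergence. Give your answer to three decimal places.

1.470

p ≈ ln(e_3/e_2) / ln(e_2/e_1)
  = ln(3.2306×10⁻⁶/3.5778×10⁻⁴) / ln(3.5778×10⁻⁴/8.7996×10⁻³)
  = ln(0.00902957) / ln(0.0406587)
  = -4.707251 / -3.202542 ≈ 1.469848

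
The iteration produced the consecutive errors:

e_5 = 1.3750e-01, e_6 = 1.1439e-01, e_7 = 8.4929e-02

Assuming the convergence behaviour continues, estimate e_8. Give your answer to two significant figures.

First estimate the order: p ≈ ln(e_7/e_6) / ln(e_6/e_5) = ln(8.4929e-02/1.1439e-01)/ln(1.1439e-01/1.3750e-01) = ln(0.742451)/ln(0.831927) ≈ 1.6184.
Then e_8 ≈ e_7·(e_7/e_6)^p = 8.4929e-02·(0.742451)^1.6184 = 8.4929e-02·0.617574 ≈ 0.05245.

5.2e-2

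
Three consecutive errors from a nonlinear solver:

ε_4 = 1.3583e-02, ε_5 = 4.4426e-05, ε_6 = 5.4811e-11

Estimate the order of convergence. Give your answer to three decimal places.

2.377

p ≈ ln(ε_6/ε_5) / ln(ε_5/ε_4)
  = ln(5.4811e-11/4.4426e-05) / ln(4.4426e-05/1.3583e-02)
  = ln(1.23376e-06) / ln(0.00327071)
  = -13.605444 / -5.722748 ≈ 2.377432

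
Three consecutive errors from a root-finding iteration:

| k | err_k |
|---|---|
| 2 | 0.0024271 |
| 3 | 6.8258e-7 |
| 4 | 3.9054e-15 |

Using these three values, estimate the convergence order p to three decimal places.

2.321

p ≈ ln(err_4/err_3) / ln(err_3/err_2)
  = ln(3.9054e-15/6.8258e-7) / ln(6.8258e-7/0.0024271)
  = ln(5.72153e-09) / ln(0.000281233)
  = -18.979030 / -8.176327 ≈ 2.321217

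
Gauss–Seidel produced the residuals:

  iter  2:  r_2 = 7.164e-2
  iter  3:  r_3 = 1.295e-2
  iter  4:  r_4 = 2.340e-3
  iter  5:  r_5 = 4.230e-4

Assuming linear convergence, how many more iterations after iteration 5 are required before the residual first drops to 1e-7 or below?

5

Rate ρ ≈ r_5/r_4 = 4.230e-4/2.340e-3 = 0.1808.
After j more steps, r_{5+j} ≈ 4.230e-4·ρ^j; need ρ^j ≤ 1e-7/4.230e-4 = 0.000236407.
j ≥ ln(0.000236407)/ln(0.1808) = -8.3500/-1.71036 = 4.882.
So 5 more iterations are needed.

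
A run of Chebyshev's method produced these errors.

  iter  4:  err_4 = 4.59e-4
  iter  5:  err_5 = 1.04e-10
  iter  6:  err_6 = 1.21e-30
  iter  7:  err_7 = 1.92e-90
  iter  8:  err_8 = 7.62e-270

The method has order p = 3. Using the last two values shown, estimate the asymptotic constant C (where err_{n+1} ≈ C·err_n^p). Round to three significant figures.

C ≈ err_8 / err_7^3
  = 7.62e-270 / (1.92e-90)^3
  = 7.62e-270 / 7.07789e-270 ≈ 1.0766

1.08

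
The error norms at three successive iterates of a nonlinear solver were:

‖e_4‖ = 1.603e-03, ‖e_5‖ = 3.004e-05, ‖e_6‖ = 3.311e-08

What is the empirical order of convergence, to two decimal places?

1.71

p ≈ ln(‖e_6‖/‖e_5‖) / ln(‖e_5‖/‖e_4‖)
  = ln(3.311e-08/3.004e-05) / ln(3.004e-05/1.603e-03)
  = ln(0.0011022) / ln(0.0187399)
  = -6.81045 / -3.97710 ≈ 1.71242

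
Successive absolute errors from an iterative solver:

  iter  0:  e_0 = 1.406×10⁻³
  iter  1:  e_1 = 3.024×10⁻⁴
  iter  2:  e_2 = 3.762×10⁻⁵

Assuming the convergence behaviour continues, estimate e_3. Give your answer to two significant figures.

2.2e-6

First estimate the order: p ≈ ln(e_2/e_1) / ln(e_1/e_0) = ln(3.762×10⁻⁵/3.024×10⁻⁴)/ln(3.024×10⁻⁴/1.406×10⁻³) = ln(0.124405)/ln(0.215078) ≈ 1.3562.
Then e_3 ≈ e_2·(e_2/e_1)^p = 3.762×10⁻⁵·(0.124405)^1.3562 = 3.762×10⁻⁵·0.0592133 ≈ 2.228e-06.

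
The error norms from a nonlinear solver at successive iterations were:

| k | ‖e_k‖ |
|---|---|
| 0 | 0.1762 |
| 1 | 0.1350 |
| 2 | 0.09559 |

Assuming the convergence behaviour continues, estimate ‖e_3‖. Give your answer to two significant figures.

First estimate the order: p ≈ ln(‖e_2‖/‖e_1‖) / ln(‖e_1‖/‖e_0‖) = ln(0.09559/0.1350)/ln(0.1350/0.1762) = ln(0.708074)/ln(0.766175) ≈ 1.2961.
Then ‖e_3‖ ≈ ‖e_2‖·(‖e_2‖/‖e_1‖)^p = 0.09559·(0.708074)^1.2961 = 0.09559·0.639274 ≈ 0.06111.

6.1e-2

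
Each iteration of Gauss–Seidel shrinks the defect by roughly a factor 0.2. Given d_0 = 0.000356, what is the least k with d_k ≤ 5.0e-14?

After k steps, d_k ≈ 0.000356·0.2^k.
Need 0.2^k ≤ 5.0e-14/0.000356 = 1.40449e-10.
k ≥ ln(1.40449e-10)/ln(0.2) = -22.6862/-1.60944 = 14.096.
Smallest integer k = 15.

15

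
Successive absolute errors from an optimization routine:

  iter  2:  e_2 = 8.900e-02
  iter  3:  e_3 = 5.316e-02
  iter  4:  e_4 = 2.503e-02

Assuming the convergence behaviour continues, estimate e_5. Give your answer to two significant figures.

8.3e-3

First estimate the order: p ≈ ln(e_4/e_3) / ln(e_3/e_2) = ln(2.503e-02/5.316e-02)/ln(5.316e-02/8.900e-02) = ln(0.470843)/ln(0.597303) ≈ 1.4616.
Then e_5 ≈ e_4·(e_4/e_3)^p = 2.503e-02·(0.470843)^1.4616 = 2.503e-02·0.332564 ≈ 0.008324.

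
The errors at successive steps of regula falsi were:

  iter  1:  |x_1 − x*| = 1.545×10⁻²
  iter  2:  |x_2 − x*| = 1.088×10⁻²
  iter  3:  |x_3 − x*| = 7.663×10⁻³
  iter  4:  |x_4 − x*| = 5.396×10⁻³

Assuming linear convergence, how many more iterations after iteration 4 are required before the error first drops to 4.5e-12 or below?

60

Rate ρ ≈ |x_4 − x*|/|x_3 − x*| = 5.396×10⁻³/7.663×10⁻³ = 0.7042.
After j more steps, |x_{4+j} − x*| ≈ 5.396×10⁻³·ρ^j; need ρ^j ≤ 4.5e-12/5.396×10⁻³ = 8.33951e-10.
j ≥ ln(8.33951e-10)/ln(0.7042) = -20.9048/-0.35069 = 59.610.
So 60 more iterations are needed.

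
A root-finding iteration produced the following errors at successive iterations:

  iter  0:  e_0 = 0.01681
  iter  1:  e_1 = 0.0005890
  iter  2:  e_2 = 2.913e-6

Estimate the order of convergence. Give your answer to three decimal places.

p ≈ ln(e_2/e_1) / ln(e_1/e_0)
  = ln(2.913e-6/0.0005890) / ln(0.0005890/0.01681)
  = ln(0.00494567) / ln(0.0350387)
  = -5.309243 / -3.351302 ≈ 1.584233

1.584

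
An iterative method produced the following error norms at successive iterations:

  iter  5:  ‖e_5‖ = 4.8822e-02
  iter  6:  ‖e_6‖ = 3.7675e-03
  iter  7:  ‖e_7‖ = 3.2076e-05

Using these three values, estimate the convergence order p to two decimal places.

1.86

p ≈ ln(‖e_7‖/‖e_6‖) / ln(‖e_6‖/‖e_5‖)
  = ln(3.2076e-05/3.7675e-03) / ln(3.7675e-03/4.8822e-02)
  = ln(0.00851387) / ln(0.0771681)
  = -4.76606 / -2.56177 ≈ 1.86046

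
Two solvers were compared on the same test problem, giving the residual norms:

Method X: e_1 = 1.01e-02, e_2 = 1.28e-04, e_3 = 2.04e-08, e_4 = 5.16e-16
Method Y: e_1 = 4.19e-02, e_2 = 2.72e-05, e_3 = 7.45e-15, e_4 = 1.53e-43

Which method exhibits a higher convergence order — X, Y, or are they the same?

Y

Method X: p ≈ ln(5.16e-16/2.04e-08)/ln(2.04e-08/1.28e-04) ≈ 2.00.
Method Y: p ≈ ln(1.53e-43/7.45e-15)/ln(7.45e-15/2.72e-05) ≈ 3.00.
Method Y has the higher order (≈3.0 vs ≈2.0).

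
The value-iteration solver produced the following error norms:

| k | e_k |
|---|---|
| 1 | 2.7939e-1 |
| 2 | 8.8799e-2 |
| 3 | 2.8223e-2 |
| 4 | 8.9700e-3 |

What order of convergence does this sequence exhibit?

Consecutive ratios: e_4/e_3 = 8.9700e-3/2.8223e-2 = 0.317826, e_3/e_2 = 2.8223e-2/8.8799e-2 = 0.31783.
p ≈ ln(0.317826)/ln(0.31783) = -1.1463/-1.1462 ≈ 1.00.
So the convergence is linear (order 1).

1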